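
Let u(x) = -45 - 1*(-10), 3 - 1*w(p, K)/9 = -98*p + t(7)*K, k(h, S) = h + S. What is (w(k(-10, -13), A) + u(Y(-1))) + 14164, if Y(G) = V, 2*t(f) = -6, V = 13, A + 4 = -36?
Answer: -7210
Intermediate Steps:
A = -40 (A = -4 - 36 = -40)
t(f) = -3 (t(f) = (½)*(-6) = -3)
Y(G) = 13
k(h, S) = S + h
w(p, K) = 27 + 27*K + 882*p (w(p, K) = 27 - 9*(-98*p - 3*K) = 27 + (27*K + 882*p) = 27 + 27*K + 882*p)
u(x) = -35 (u(x) = -45 + 10 = -35)
(w(k(-10, -13), A) + u(Y(-1))) + 14164 = ((27 + 27*(-40) + 882*(-13 - 10)) - 35) + 14164 = ((27 - 1080 + 882*(-23)) - 35) + 14164 = ((27 - 1080 - 20286) - 35) + 14164 = (-21339 - 35) + 14164 = -21374 + 14164 = -7210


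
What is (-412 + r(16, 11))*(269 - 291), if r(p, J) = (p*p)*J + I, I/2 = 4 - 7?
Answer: -52756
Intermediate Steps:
I = -6 (I = 2*(4 - 7) = 2*(-3) = -6)
r(p, J) = -6 + J*p**2 (r(p, J) = (p*p)*J - 6 = p**2*J - 6 = J*p**2 - 6 = -6 + J*p**2)
(-412 + r(16, 11))*(269 - 291) = (-412 + (-6 + 11*16**2))*(269 - 291) = (-412 + (-6 + 11*256))*(-22) = (-412 + (-6 + 2816))*(-22) = (-412 + 2810)*(-22) = 2398*(-22) = -52756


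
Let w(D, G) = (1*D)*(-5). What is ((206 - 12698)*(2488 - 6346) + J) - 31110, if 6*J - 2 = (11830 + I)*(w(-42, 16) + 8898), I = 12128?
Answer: 253593811/3 ≈ 8.4531e+7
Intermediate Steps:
w(D, G) = -5*D (w(D, G) = D*(-5) = -5*D)
J = 109104733/3 (J = 1/3 + ((11830 + 12128)*(-5*(-42) + 8898))/6 = 1/3 + (23958*(210 + 8898))/6 = 1/3 + (23958*9108)/6 = 1/3 + (1/6)*218209464 = 1/3 + 36368244 = 109104733/3 ≈ 3.6368e+7)
((206 - 12698)*(2488 - 6346) + J) - 31110 = ((206 - 12698)*(2488 - 6346) + 109104733/3) - 31110 = (-12492*(-3858) + 109104733/3) - 31110 = (48194136 + 109104733/3) - 31110 = 253687141/3 - 31110 = 253593811/3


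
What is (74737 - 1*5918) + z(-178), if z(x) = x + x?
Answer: 68463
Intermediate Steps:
z(x) = 2*x
(74737 - 1*5918) + z(-178) = (74737 - 1*5918) + 2*(-178) = (74737 - 5918) - 356 = 68819 - 356 = 68463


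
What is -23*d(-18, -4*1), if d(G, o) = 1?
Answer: -23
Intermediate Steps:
-23*d(-18, -4*1) = -23*1 = -23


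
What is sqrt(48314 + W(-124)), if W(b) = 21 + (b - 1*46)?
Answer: 13*sqrt(285) ≈ 219.47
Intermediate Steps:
W(b) = -25 + b (W(b) = 21 + (b - 46) = 21 + (-46 + b) = -25 + b)
sqrt(48314 + W(-124)) = sqrt(48314 + (-25 - 124)) = sqrt(48314 - 149) = sqrt(48165) = 13*sqrt(285)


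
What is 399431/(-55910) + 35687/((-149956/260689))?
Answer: -260101137766083/4192019980 ≈ -62047.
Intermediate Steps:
399431/(-55910) + 35687/((-149956/260689)) = 399431*(-1/55910) + 35687/((-149956*1/260689)) = -399431/55910 + 35687/(-149956/260689) = -399431/55910 + 35687*(-260689/149956) = -399431/55910 - 9303208343/149956 = -260101137766083/4192019980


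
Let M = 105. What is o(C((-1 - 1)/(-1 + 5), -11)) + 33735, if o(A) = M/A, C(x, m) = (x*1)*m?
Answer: 371295/11 ≈ 33754.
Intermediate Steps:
C(x, m) = m*x (C(x, m) = x*m = m*x)
o(A) = 105/A
o(C((-1 - 1)/(-1 + 5), -11)) + 33735 = 105/((-11*(-1 - 1)/(-1 + 5))) + 33735 = 105/((-(-22)/4)) + 33735 = 105/((-11*(-½))) + 33735 = 105/(11/2) + 33735 = 105*(2/11) + 33735 = 210/11 + 33735 = 371295/11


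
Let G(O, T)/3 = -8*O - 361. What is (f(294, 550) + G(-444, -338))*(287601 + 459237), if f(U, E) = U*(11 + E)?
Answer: 130328458866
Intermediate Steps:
G(O, T) = -1083 - 24*O (G(O, T) = 3*(-8*O - 361) = 3*(-361 - 8*O) = -1083 - 24*O)
(f(294, 550) + G(-444, -338))*(287601 + 459237) = (294*(11 + 550) + (-1083 - 24*(-444)))*(287601 + 459237) = (294*561 + (-1083 + 10656))*746838 = (164934 + 9573)*746838 = 174507*746838 = 130328458866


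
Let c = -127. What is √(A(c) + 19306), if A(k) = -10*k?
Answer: 4*√1286 ≈ 143.44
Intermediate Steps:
√(A(c) + 19306) = √(-10*(-127) + 19306) = √(1270 + 19306) = √20576 = 4*√1286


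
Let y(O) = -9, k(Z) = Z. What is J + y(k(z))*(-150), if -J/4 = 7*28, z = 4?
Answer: 566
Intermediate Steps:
J = -784 (J = -28*28 = -4*196 = -784)
J + y(k(z))*(-150) = -784 - 9*(-150) = -784 + 1350 = 566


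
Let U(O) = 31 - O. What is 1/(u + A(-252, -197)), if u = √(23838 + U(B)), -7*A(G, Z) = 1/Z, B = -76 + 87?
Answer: -1379/45369350977 + 1901641*√23858/45369350977 ≈ 0.0064741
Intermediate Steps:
B = 11
A(G, Z) = -1/(7*Z)
u = √23858 (u = √(23838 + (31 - 1*11)) = √(23838 + (31 - 11)) = √(23838 + 20) = √23858 ≈ 154.46)
1/(u + A(-252, -197)) = 1/(√23858 - ⅐/(-197)) = 1/(√23858 - ⅐*(-1/197)) = 1/(√23858 + 1/1379) = 1/(1/1379 + √23858)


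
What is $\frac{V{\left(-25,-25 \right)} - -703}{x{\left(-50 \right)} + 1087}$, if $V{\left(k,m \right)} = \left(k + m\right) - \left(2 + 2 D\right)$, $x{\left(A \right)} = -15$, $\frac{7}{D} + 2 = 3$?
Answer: $\frac{637}{1072} \approx 0.59422$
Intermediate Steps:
$D = 7$ ($D = \frac{7}{-2 + 3} = \frac{7}{1} = 7 \cdot 1 = 7$)
$V{\left(k,m \right)} = -16 + k + m$ ($V{\left(k,m \right)} = \left(k + m\right) - 16 = -16 + k + m$)
$\frac{V{\left(-25,-25 \right)} - -703}{x{\left(-50 \right)} + 1087} = \frac{\left(-16 - 25 - 25\right) - -703}{-15 + 1087} = \frac{-66 + \left(-17 + 720\right)}{1072} = \left(-66 + 703\right) \frac{1}{1072} = 637 \cdot \frac{1}{1072} = \frac{637}{1072}$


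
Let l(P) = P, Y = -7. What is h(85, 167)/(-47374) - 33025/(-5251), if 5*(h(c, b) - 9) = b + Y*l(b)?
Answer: 7827656957/1243804370 ≈ 6.2933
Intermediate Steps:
h(c, b) = 9 - 6*b/5 (h(c, b) = 9 + (b - 7*b)/5 = 9 + (-6*b)/5 = 9 - 6*b/5)
h(85, 167)/(-47374) - 33025/(-5251) = (9 - 6/5*167)/(-47374) - 33025/(-5251) = (9 - 1002/5)*(-1/47374) - 33025*(-1/5251) = -957/5*(-1/47374) + 33025/5251 = 957/236870 + 33025/5251 = 7827656957/1243804370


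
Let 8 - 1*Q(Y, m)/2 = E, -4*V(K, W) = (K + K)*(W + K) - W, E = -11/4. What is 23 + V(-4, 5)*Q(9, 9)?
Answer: 743/8 ≈ 92.875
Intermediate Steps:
E = -11/4 (E = -11*¼ = -11/4 ≈ -2.7500)
V(K, W) = W/4 - K*(K + W)/2 (V(K, W) = -((K + K)*(W + K) - W)/4 = -((2*K)*(K + W) - W)/4 = -(2*K*(K + W) - W)/4 = -(-W + 2*K*(K + W))/4 = W/4 - K*(K + W)/2)
Q(Y, m) = 43/2 (Q(Y, m) = 16 - 2*(-11/4) = 16 + 11/2 = 43/2)
23 + V(-4, 5)*Q(9, 9) = 23 + (-½*(-4)² + (¼)*5 - ½*(-4)*5)*(43/2) = 23 + (-½*16 + 5/4 + 10)*(43/2) = 23 + (-8 + 5/4 + 10)*(43/2) = 23 + (13/4)*(43/2) = 23 + 559/8 = 743/8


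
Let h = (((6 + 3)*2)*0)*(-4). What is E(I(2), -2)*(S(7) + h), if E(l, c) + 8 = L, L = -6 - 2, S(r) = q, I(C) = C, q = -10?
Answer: 160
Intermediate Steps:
S(r) = -10
L = -8
h = 0 (h = ((9*2)*0)*(-4) = (18*0)*(-4) = 0*(-4) = 0)
E(l, c) = -16 (E(l, c) = -8 - 8 = -16)
E(I(2), -2)*(S(7) + h) = -16*(-10 + 0) = -16*(-10) = 160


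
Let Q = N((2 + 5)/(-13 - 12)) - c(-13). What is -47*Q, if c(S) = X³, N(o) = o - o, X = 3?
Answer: 1269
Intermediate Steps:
N(o) = 0
c(S) = 27 (c(S) = 3³ = 27)
Q = -27 (Q = 0 - 1*27 = 0 - 27 = -27)
-47*Q = -47*(-27) = 1269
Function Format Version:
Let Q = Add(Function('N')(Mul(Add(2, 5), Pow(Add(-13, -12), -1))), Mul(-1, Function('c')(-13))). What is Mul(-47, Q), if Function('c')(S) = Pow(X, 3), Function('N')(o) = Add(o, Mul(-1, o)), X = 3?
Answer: 1269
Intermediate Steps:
Function('N')(o) = 0
Function('c')(S) = 27 (Function('c')(S) = Pow(3, 3) = 27)
Q = -27 (Q = Add(0, Mul(-1, 27)) = Add(0, -27) = -27)
Mul(-47, Q) = Mul(-47, -27) = 1269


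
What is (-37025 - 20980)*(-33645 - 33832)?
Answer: 3914003385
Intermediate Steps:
(-37025 - 20980)*(-33645 - 33832) = -58005*(-67477) = 3914003385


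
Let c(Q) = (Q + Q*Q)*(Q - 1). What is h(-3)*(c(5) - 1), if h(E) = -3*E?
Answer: 1071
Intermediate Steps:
c(Q) = (-1 + Q)*(Q + Q**2) (c(Q) = (Q + Q**2)*(-1 + Q) = (-1 + Q)*(Q + Q**2))
h(-3)*(c(5) - 1) = (-3*(-3))*((5**3 - 1*5) - 1) = 9*((125 - 5) - 1) = 9*(120 - 1) = 9*119 = 1071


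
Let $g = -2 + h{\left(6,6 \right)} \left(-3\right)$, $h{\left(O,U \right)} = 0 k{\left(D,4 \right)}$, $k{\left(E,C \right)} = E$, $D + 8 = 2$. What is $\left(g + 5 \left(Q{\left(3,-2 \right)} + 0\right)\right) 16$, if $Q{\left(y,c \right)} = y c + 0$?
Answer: $-512$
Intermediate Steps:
$D = -6$ ($D = -8 + 2 = -6$)
$Q{\left(y,c \right)} = c y$ ($Q{\left(y,c \right)} = c y + 0 = c y$)
$h{\left(O,U \right)} = 0$ ($h{\left(O,U \right)} = 0 \left(-6\right) = 0$)
$g = -2$ ($g = -2 + 0 \left(-3\right) = -2 + 0 = -2$)
$\left(g + 5 \left(Q{\left(3,-2 \right)} + 0\right)\right) 16 = \left(-2 + 5 \left(\left(-2\right) 3 + 0\right)\right) 16 = \left(-2 + 5 \left(-6 + 0\right)\right) 16 = \left(-2 + 5 \left(-6\right)\right) 16 = \left(-2 - 30\right) 16 = \left(-32\right) 16 = -512$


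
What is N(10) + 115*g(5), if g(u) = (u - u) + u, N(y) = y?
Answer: 585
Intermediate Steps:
g(u) = u (g(u) = 0 + u = u)
N(10) + 115*g(5) = 10 + 115*5 = 10 + 575 = 585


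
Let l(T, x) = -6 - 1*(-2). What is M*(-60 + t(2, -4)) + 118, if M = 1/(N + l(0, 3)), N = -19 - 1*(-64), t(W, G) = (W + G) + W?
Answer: 4778/41 ≈ 116.54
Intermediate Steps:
l(T, x) = -4 (l(T, x) = -6 + 2 = -4)
t(W, G) = G + 2*W (t(W, G) = (G + W) + W = G + 2*W)
N = 45 (N = -19 + 64 = 45)
M = 1/41 (M = 1/(45 - 4) = 1/41 ≈ 0.024390)
M*(-60 + t(2, -4)) + 118 = (-60 + (-4 + 2*2))/41 + 118 = (-60 + (-4 + 4))/41 + 118 = (-60 + 0)/41 + 118 = (1/41)*(-60) + 118 = -60/41 + 118 = 4778/41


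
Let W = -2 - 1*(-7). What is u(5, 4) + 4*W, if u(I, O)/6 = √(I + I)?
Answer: 20 + 6*√10 ≈ 38.974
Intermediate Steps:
W = 5 (W = -2 + 7 = 5)
u(I, O) = 6*√2*√I (u(I, O) = 6*√(I + I) = 6*√(2*I) = 6*(√2*√I) = 6*√2*√I)
u(5, 4) + 4*W = 6*√2*√5 + 4*5 = 6*√10 + 20 = 20 + 6*√10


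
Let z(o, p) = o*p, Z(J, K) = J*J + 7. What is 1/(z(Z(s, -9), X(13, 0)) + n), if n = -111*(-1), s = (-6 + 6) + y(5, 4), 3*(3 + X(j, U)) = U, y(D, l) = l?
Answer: 1/42 ≈ 0.023810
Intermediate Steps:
X(j, U) = -3 + U/3
s = 4 (s = (-6 + 6) + 4 = 0 + 4 = 4)
Z(J, K) = 7 + J² (Z(J, K) = J² + 7 = 7 + J²)
n = 111
1/(z(Z(s, -9), X(13, 0)) + n) = 1/((7 + 4²)*(-3 + (⅓)*0) + 111) = 1/((7 + 16)*(-3 + 0) + 111) = 1/(23*(-3) + 111) = 1/(-69 + 111) = 1/42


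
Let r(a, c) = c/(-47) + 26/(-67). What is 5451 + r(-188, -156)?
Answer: 17174429/3149 ≈ 5453.9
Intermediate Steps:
r(a, c) = -26/67 - c/47 (r(a, c) = c*(-1/47) + 26*(-1/67) = -c/47 - 26/67 = -26/67 - c/47)
5451 + r(-188, -156) = 5451 + (-26/67 - 1/47*(-156)) = 5451 + (-26/67 + 156/47) = 5451 + 9230/3149 = 17174429/3149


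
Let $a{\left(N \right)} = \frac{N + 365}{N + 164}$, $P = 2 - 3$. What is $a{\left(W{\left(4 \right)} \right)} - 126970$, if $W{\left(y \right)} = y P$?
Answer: $- \frac{20314839}{160} \approx -1.2697 \cdot 10^{5}$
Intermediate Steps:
$P = -1$
$W{\left(y \right)} = - y$ ($W{\left(y \right)} = y \left(-1\right) = - y$)
$a{\left(N \right)} = \frac{365 + N}{164 + N}$
$a{\left(W{\left(4 \right)} \right)} - 126970 = \frac{365 - 4}{164 - 4} - 126970 = \frac{1}{160} \cdot 361 - 126970 = \frac{361}{160} - 126970 = - \frac{20314839}{160}$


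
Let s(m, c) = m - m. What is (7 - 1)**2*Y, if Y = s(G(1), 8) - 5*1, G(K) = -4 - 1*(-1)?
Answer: -180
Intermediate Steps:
G(K) = -3 (G(K) = -4 + 1 = -3)
s(m, c) = 0
Y = -5 (Y = 0 - 5*1 = 0 - 5 = -5)
(7 - 1)**2*Y = (7 - 1)**2*(-5) = 6**2*(-5) = 36*(-5) = -180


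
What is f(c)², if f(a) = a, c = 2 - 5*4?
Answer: 324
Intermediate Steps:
c = -18 (c = 2 - 20 = -18)
f(c)² = (-18)² = 324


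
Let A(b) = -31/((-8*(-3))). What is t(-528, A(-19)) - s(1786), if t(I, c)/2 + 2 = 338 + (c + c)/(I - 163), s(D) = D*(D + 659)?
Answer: -18101842277/4146 ≈ -4.3661e+6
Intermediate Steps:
s(D) = D*(659 + D)
A(b) = -31/24
t(I, c) = 672 + 4*c/(-163 + I) (t(I, c) = -4 + 2*(338 + (c + c)/(I - 163)) = -4 + 2*(338 + (2*c)/(-163 + I)) = -4 + 2*(338 + 2*c/(-163 + I)) = -4 + (676 + 4*c/(-163 + I)) = 672 + 4*c/(-163 + I))
t(-528, A(-19)) - s(1786) = 4*(-27384 - 31/24 + 168*(-528))/(-163 - 528) - 1786*(659 + 1786) = 4*(-27384 - 31/24 - 88704)/(-691) - 1786*2445 = 4*(-1/691)*(-2786143/24) - 1*4366770 = 2786143/4146 - 4366770 = -18101842277/4146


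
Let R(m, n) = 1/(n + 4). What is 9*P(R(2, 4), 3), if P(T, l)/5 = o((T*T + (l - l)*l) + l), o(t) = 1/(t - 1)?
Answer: 960/43 ≈ 22.326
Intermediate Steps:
R(m, n) = 1/(4 + n)
o(t) = 1/(-1 + t)
P(T, l) = 5/(-1 + l + T**2) (P(T, l) = 5/(-1 + ((T*T + (l - l)*l) + l)) = 5/(-1 + ((T**2 + 0*l) + l)) = 5/(-1 + ((T**2 + 0) + l)) = 5/(-1 + (T**2 + l)) = 5/(-1 + (l + T**2)) = 5/(-1 + l + T**2))
9*P(R(2, 4), 3) = 9*(5/(-1 + 3 + (1/(4 + 4))**2)) = 9*(5/(-1 + 3 + (1/8)**2)) = 9*(5/(-1 + 3 + 1/64)) = 9*(5/(129/64)) = 9*(5*(64/129)) = 9*(320/129) = 960/43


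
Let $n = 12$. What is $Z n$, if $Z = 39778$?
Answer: $477336$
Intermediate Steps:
$Z n = 39778 \cdot 12 = 477336$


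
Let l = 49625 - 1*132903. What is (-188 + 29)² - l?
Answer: 108559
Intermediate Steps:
l = -83278 (l = 49625 - 132903 = -83278)
(-188 + 29)² - l = (-188 + 29)² - 1*(-83278) = (-159)² + 83278 = 25281 + 83278 = 108559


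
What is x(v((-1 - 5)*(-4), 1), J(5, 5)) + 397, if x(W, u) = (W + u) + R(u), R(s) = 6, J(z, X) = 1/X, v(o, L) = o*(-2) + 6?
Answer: 1806/5 ≈ 361.20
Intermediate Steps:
v(o, L) = 6 - 2*o (v(o, L) = -2*o + 6 = 6 - 2*o)
J(z, X) = 1/X
x(W, u) = 6 + W + u (x(W, u) = (W + u) + 6 = 6 + W + u)
x(v((-1 - 5)*(-4), 1), J(5, 5)) + 397 = (6 + (6 - 2*(-1 - 5)*(-4)) + 1/5) + 397 = (6 + (6 - (-12)*(-4)) + ⅕) + 397 = (6 + (6 - 2*24) + ⅕) + 397 = (6 + (6 - 48) + ⅕) + 397 = (6 - 42 + ⅕) + 397 = -179/5 + 397 = 1806/5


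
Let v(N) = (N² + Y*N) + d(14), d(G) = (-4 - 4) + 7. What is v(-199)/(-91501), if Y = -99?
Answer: -59301/91501 ≈ -0.64809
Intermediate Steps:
d(G) = -1 (d(G) = -8 + 7 = -1)
v(N) = -1 + N² - 99*N (v(N) = (N² - 99*N) - 1 = -1 + N² - 99*N)
v(-199)/(-91501) = (-1 + (-199)² - 99*(-199))/(-91501) = (-1 + 39601 + 19701)*(-1/91501) = 59301*(-1/91501) = -59301/91501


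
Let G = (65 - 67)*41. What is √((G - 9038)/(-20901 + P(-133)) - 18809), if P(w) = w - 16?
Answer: I*√83341229465/2105 ≈ 137.14*I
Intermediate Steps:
P(w) = -16 + w
G = -82 (G = -2*41 = -82)
√((G - 9038)/(-20901 + P(-133)) - 18809) = √((-82 - 9038)/(-20901 + (-16 - 133)) - 18809) = √(-9120/(-20901 - 149) - 18809) = √(-9120/(-21050) - 18809) = √(-9120*(-1/21050) - 18809) = √(912/2105 - 18809) = √(-39592033/2105) = I*√83341229465/2105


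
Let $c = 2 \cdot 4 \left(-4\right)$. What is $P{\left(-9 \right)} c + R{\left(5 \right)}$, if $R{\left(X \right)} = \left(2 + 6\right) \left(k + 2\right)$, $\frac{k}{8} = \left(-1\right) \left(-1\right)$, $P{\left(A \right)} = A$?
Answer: $368$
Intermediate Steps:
$k = 8$ ($k = 8 \left(\left(-1\right) \left(-1\right)\right) = 8 \cdot 1 = 8$)
$c = -32$ ($c = 8 \left(-4\right) = -32$)
$R{\left(X \right)} = 80$ ($R{\left(X \right)} = \left(2 + 6\right) \left(8 + 2\right) = 8 \cdot 10 = 80$)
$P{\left(-9 \right)} c + R{\left(5 \right)} = \left(-9\right) \left(-32\right) + 80 = 288 + 80 = 368$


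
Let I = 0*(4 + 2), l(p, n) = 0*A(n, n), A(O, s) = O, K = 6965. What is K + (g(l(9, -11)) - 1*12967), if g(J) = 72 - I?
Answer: -5930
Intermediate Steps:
l(p, n) = 0 (l(p, n) = 0*n = 0)
I = 0 (I = 0*6 = 0)
g(J) = 72 (g(J) = 72 - 1*0 = 72 + 0 = 72)
K + (g(l(9, -11)) - 1*12967) = 6965 + (72 - 1*12967) = 6965 + (72 - 12967) = 6965 - 12895 = -5930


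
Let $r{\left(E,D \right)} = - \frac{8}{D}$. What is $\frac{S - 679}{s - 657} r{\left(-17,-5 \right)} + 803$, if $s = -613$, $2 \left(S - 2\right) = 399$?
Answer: $\frac{510287}{635} \approx 803.6$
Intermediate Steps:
$S = \frac{403}{2}$ ($S = 2 + \frac{1}{2} \cdot 399 = 2 + \frac{399}{2} = \frac{403}{2} \approx 201.5$)
$\frac{S - 679}{s - 657} r{\left(-17,-5 \right)} + 803 = \frac{\frac{403}{2} - 679}{-613 - 657} \left(- \frac{8}{-5}\right) + 803 = - \frac{955}{2 \left(-1270\right)} \left(\left(-8\right) \left(- \frac{1}{5}\right)\right) + 803 = \left(- \frac{955}{2}\right) \left(- \frac{1}{1270}\right) \frac{8}{5} + 803 = \frac{191}{508} \cdot \frac{8}{5} + 803 = \frac{382}{635} + 803 = \frac{510287}{635}$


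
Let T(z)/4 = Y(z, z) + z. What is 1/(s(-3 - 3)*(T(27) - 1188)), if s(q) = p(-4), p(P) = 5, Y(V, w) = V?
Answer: -1/4860 ≈ -0.00020576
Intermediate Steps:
T(z) = 8*z (T(z) = 4*(z + z) = 4*(2*z) = 8*z)
s(q) = 5
1/(s(-3 - 3)*(T(27) - 1188)) = 1/(5*(8*27 - 1188)) = 1/(5*(216 - 1188)) = 1/(5*(-972)) = 1/(-4860) = -1/4860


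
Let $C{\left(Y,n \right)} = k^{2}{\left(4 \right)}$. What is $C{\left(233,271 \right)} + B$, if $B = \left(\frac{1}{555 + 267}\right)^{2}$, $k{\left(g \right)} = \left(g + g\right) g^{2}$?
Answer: $\frac{11070406657}{675684} \approx 16384.0$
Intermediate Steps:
$k{\left(g \right)} = 2 g^{3}$ ($k{\left(g \right)} = 2 g g^{2} = 2 g^{3}$)
$C{\left(Y,n \right)} = 16384$ ($C{\left(Y,n \right)} = \left(2 \cdot 4^{3}\right)^{2} = \left(2 \cdot 64\right)^{2} = 128^{2} = 16384$)
$B = \frac{1}{675684}$ ($B = \left(\frac{1}{822}\right)^{2} = \frac{1}{675684} \approx 1.48 \cdot 10^{-6}$)
$C{\left(233,271 \right)} + B = 16384 + \frac{1}{675684} = \frac{11070406657}{675684}$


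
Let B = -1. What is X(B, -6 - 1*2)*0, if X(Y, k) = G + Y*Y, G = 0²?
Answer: 0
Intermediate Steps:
G = 0
X(Y, k) = Y² (X(Y, k) = 0 + Y*Y = 0 + Y² = Y²)
X(B, -6 - 1*2)*0 = (-1)²*0 = 1*0 = 0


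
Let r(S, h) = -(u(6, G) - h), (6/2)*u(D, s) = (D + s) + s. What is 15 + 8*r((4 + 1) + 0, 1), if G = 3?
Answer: -9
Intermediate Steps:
u(D, s) = D/3 + 2*s/3 (u(D, s) = ((D + s) + s)/3 = (D + 2*s)/3 = D/3 + 2*s/3)
r(S, h) = -4 + h (r(S, h) = -(((⅓)*6 + (⅔)*3) - h) = -((2 + 2) - h) = -(4 - h) = -4 + h)
15 + 8*r((4 + 1) + 0, 1) = 15 + 8*(-4 + 1) = 15 + 8*(-3) = 15 - 24 = -9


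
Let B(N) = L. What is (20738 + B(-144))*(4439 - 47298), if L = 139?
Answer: -894767343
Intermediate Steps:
B(N) = 139
(20738 + B(-144))*(4439 - 47298) = (20738 + 139)*(4439 - 47298) = 20877*(-42859) = -894767343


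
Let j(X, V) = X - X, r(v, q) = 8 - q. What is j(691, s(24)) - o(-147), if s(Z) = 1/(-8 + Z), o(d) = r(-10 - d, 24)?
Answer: 16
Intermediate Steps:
o(d) = -16 (o(d) = 8 - 1*24 = 8 - 24 = -16)
j(X, V) = 0
j(691, s(24)) - o(-147) = 0 - 1*(-16) = 0 + 16 = 16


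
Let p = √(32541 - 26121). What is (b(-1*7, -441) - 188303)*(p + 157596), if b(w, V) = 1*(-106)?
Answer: -29692504764 - 376818*√1605 ≈ -2.9708e+10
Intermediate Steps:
b(w, V) = -106
p = 2*√1605 (p = √6420 = 2*√1605 ≈ 80.125)
(b(-1*7, -441) - 188303)*(p + 157596) = (-106 - 188303)*(2*√1605 + 157596) = -188409*(157596 + 2*√1605) = -29692504764 - 376818*√1605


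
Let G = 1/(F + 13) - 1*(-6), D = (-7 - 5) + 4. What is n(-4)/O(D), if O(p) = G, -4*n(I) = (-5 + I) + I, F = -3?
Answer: 65/122 ≈ 0.53279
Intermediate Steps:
n(I) = 5/4 - I/2 (n(I) = -((-5 + I) + I)/4 = -(-5 + 2*I)/4 = 5/4 - I/2)
D = -8 (D = -12 + 4 = -8)
G = 61/10 (G = 1/(-3 + 13) - 1*(-6) = 1/10 + 6 = ⅒ + 6 = 61/10 ≈ 6.1000)
O(p) = 61/10
n(-4)/O(D) = (5/4 - ½*(-4))/(61/10) = (5/4 + 2)*(10/61) = (13/4)*(10/61) = 65/122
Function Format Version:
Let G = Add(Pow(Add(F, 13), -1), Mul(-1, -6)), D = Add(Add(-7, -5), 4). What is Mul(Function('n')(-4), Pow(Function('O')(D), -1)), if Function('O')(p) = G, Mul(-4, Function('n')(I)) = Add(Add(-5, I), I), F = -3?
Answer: Rational(65, 122) ≈ 0.53279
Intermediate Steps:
Function('n')(I) = Add(Rational(5, 4), Mul(Rational(-1, 2), I)) (Function('n')(I) = Mul(Rational(-1, 4), Add(Add(-5, I), I)) = Mul(Rational(-1, 4), Add(-5, Mul(2, I))) = Add(Rational(5, 4), Mul(Rational(-1, 2), I)))
D = -8 (D = Add(-12, 4) = -8)
G = Rational(61, 10) (G = Add(Pow(Add(-3, 13), -1), Mul(-1, -6)) = Add(Pow(10, -1), 6) = Add(Rational(1, 10), 6) = Rational(61, 10) ≈ 6.1000)
Function('O')(p) = Rational(61, 10)
Mul(Function('n')(-4), Pow(Function('O')(D), -1)) = Mul(Add(Rational(5, 4), Mul(Rational(-1, 2), -4)), Pow(Rational(61, 10), -1)) = Mul(Add(Rational(5, 4), 2), Rational(10, 61)) = Mul(Rational(13, 4), Rational(10, 61)) = Rational(65, 122)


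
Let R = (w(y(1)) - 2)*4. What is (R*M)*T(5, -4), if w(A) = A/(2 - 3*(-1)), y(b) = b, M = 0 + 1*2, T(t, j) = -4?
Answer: 288/5 ≈ 57.600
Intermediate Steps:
M = 2 (M = 0 + 2 = 2)
w(A) = A/5 (w(A) = A/(2 + 3) = A/5)
R = -36/5 (R = ((⅕)*1 - 2)*4 = (⅕ - 2)*4 = -9/5*4 = -36/5 ≈ -7.2000)
(R*M)*T(5, -4) = -36/5*2*(-4) = -72/5*(-4) = 288/5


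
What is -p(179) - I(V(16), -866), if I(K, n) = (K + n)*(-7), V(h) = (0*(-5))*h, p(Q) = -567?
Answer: -5495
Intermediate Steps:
V(h) = 0 (V(h) = 0*h = 0)
I(K, n) = -7*K - 7*n
-p(179) - I(V(16), -866) = -1*(-567) - (-7*0 - 7*(-866)) = 567 - (0 + 6062) = 567 - 1*6062 = 567 - 6062 = -5495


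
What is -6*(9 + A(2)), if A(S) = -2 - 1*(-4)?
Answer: -66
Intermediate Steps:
A(S) = 2 (A(S) = -2 + 4 = 2)
-6*(9 + A(2)) = -6*(9 + 2) = -6*11 = -66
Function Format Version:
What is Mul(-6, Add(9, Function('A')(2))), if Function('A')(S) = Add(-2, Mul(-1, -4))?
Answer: -66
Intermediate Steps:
Function('A')(S) = 2 (Function('A')(S) = Add(-2, 4) = 2)
Mul(-6, Add(9, Function('A')(2))) = Mul(-6, Add(9, 2)) = Mul(-6, 11) = -66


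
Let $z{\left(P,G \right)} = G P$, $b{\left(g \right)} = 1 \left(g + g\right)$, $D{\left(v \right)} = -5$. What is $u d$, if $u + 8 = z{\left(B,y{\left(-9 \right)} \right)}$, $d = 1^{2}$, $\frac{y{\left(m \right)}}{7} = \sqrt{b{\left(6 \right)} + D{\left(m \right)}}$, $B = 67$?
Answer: $-8 + 469 \sqrt{7} \approx 1232.9$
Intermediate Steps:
$b{\left(g \right)} = 2 g$ ($b{\left(g \right)} = 1 \cdot 2 g = 2 g$)
$y{\left(m \right)} = 7 \sqrt{7}$ ($y{\left(m \right)} = 7 \sqrt{2 \cdot 6 - 5} = 7 \sqrt{12 - 5} = 7 \sqrt{7}$)
$d = 1$
$u = -8 + 469 \sqrt{7}$ ($u = -8 + 7 \sqrt{7} \cdot 67 = -8 + 469 \sqrt{7} \approx 1232.9$)
$u d = \left(-8 + 469 \sqrt{7}\right) 1 = -8 + 469 \sqrt{7}$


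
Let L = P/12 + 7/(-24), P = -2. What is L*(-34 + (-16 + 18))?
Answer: 44/3 ≈ 14.667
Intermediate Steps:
L = -11/24 (L = -2/12 + 7/(-24) = -2*1/12 + 7*(-1/24) = -⅙ - 7/24 = -11/24 ≈ -0.45833)
L*(-34 + (-16 + 18)) = -11*(-34 + (-16 + 18))/24 = -11*(-34 + 2)/24 = -11/24*(-32) = 44/3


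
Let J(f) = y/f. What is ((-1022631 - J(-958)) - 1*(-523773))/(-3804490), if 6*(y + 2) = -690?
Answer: 477906081/3644701420 ≈ 0.13112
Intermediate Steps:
y = -117 (y = -2 + (1/6)*(-690) = -2 - 115 = -117)
J(f) = -117/f
((-1022631 - J(-958)) - 1*(-523773))/(-3804490) = ((-1022631 - (-117)/(-958)) - 1*(-523773))/(-3804490) = ((-1022631 - (-117)*(-1)/958) + 523773)*(-1/3804490) = ((-1022631 - 1*117/958) + 523773)*(-1/3804490) = ((-1022631 - 117/958) + 523773)*(-1/3804490) = (-979680615/958 + 523773)*(-1/3804490) = -477906081/958*(-1/3804490) = 477906081/3644701420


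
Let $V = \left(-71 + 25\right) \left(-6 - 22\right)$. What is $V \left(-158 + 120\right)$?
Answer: $-48944$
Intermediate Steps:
$V = 1288$ ($V = \left(-46\right) \left(-28\right) = 1288$)
$V \left(-158 + 120\right) = 1288 \left(-158 + 120\right) = 1288 \left(-38\right) = -48944$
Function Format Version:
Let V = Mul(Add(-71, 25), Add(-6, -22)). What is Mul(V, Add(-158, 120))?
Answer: -48944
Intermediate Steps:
V = 1288 (V = Mul(-46, -28) = 1288)
Mul(V, Add(-158, 120)) = Mul(1288, Add(-158, 120)) = Mul(1288, -38) = -48944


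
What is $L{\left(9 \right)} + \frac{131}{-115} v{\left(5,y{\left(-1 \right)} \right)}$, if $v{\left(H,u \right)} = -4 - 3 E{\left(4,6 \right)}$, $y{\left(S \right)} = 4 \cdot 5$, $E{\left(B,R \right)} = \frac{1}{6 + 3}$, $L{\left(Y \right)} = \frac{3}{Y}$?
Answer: $\frac{606}{115} \approx 5.2696$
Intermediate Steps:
$E{\left(B,R \right)} = \frac{1}{9}$
$y{\left(S \right)} = 20$
$v{\left(H,u \right)} = - \frac{13}{3}$ ($v{\left(H,u \right)} = -4 - \frac{1}{3} = - \frac{13}{3}$)
$L{\left(9 \right)} + \frac{131}{-115} v{\left(5,y{\left(-1 \right)} \right)} = \frac{3}{9} + \frac{131}{-115} \left(- \frac{13}{3}\right) = 3 \cdot \frac{1}{9} + 131 \left(- \frac{1}{115}\right) \left(- \frac{13}{3}\right) = \frac{1}{3} - - \frac{1703}{345} = \frac{1}{3} + \frac{1703}{345} = \frac{606}{115}$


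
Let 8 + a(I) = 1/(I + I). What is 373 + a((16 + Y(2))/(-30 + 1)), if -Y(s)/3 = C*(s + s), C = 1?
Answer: 2891/8 ≈ 361.38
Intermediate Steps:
Y(s) = -6*s (Y(s) = -3*(s + s) = -3*2*s = -6*s)
a(I) = -8 + 1/(2*I) (a(I) = -8 + 1/(I + I) = -8 + 1/(2*I))
373 + a((16 + Y(2))/(-30 + 1)) = 373 + (-8 + 1/(2*(((16 - 6*2)/(-30 + 1))))) = 373 + (-8 + 1/(2*(((16 - 12)/(-29))))) = 373 + (-8 + 1/(2*((4*(-1/29))))) = 373 + (-8 + 1/(2*(-4/29))) = 373 + (-8 + (½)*(-29/4)) = 373 + (-8 - 29/8) = 373 - 93/8 = 2891/8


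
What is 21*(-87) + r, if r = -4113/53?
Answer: -100944/53 ≈ -1904.6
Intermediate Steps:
r = -4113/53 (r = -4113*1/53 = -4113/53 ≈ -77.604)
21*(-87) + r = 21*(-87) - 4113/53 = -1827 - 4113/53 = -100944/53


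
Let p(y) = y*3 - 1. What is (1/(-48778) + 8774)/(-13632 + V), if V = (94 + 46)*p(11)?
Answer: -427978171/446416256 ≈ -0.95870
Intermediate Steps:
p(y) = -1 + 3*y (p(y) = 3*y - 1 = -1 + 3*y)
V = 4480 (V = (94 + 46)*(-1 + 3*11) = 140*(-1 + 33) = 140*32 = 4480)
(1/(-48778) + 8774)/(-13632 + V) = (1/(-48778) + 8774)/(-13632 + 4480) = (-1/48778 + 8774)/(-9152) = (427978171/48778)*(-1/9152) = -427978171/446416256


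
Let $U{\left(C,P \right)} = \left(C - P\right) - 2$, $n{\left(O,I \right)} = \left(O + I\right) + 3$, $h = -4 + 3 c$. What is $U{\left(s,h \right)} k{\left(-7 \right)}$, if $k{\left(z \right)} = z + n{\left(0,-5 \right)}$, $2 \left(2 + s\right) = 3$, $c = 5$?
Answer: $\frac{243}{2} \approx 121.5$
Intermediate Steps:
$s = - \frac{1}{2}$ ($s = -2 + \frac{1}{2} \cdot 3 = -2 + \frac{3}{2} = - \frac{1}{2} \approx -0.5$)
$h = 11$ ($h = -4 + 3 \cdot 5 = -4 + 15 = 11$)
$n{\left(O,I \right)} = 3 + I + O$ ($n{\left(O,I \right)} = \left(I + O\right) + 3 = 3 + I + O$)
$U{\left(C,P \right)} = -2 + C - P$ ($U{\left(C,P \right)} = \left(C - P\right) - 2 = -2 + C - P$)
$k{\left(z \right)} = -2 + z$ ($k{\left(z \right)} = z + \left(3 - 5 + 0\right) = z - 2 = -2 + z$)
$U{\left(s,h \right)} k{\left(-7 \right)} = \left(-2 - \frac{1}{2} - 11\right) \left(-2 - 7\right) = \left(-2 - \frac{1}{2} - 11\right) \left(-9\right) = \left(- \frac{27}{2}\right) \left(-9\right) = \frac{243}{2}$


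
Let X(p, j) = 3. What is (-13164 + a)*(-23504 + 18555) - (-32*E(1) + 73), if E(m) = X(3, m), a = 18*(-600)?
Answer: 118597859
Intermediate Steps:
a = -10800
E(m) = 3
(-13164 + a)*(-23504 + 18555) - (-32*E(1) + 73) = (-13164 - 10800)*(-23504 + 18555) - (-32*3 + 73) = -23964*(-4949) - (-96 + 73) = 118597836 - 1*(-23) = 118597836 + 23 = 118597859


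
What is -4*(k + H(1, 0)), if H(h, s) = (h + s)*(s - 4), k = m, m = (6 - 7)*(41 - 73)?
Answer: -112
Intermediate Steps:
m = 32 (m = -1*(-32) = 32)
k = 32
H(h, s) = (-4 + s)*(h + s) (H(h, s) = (h + s)*(-4 + s) = (-4 + s)*(h + s))
-4*(k + H(1, 0)) = -4*(32 + (0² - 4*1 - 4*0 + 1*0)) = -4*(32 + (0 - 4 + 0 + 0)) = -4*(32 - 4) = -4*28 = -112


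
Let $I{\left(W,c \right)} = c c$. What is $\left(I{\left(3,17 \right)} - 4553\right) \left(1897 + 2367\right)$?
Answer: $-18181696$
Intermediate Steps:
$I{\left(W,c \right)} = c^{2}$
$\left(I{\left(3,17 \right)} - 4553\right) \left(1897 + 2367\right) = \left(17^{2} - 4553\right) \left(1897 + 2367\right) = \left(289 - 4553\right) 4264 = \left(-4264\right) 4264 = -18181696$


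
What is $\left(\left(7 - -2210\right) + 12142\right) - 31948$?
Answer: $-17589$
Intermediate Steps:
$\left(\left(7 - -2210\right) + 12142\right) - 31948 = \left(\left(7 + 2210\right) + 12142\right) - 31948 = \left(2217 + 12142\right) - 31948 = 14359 - 31948 = -17589$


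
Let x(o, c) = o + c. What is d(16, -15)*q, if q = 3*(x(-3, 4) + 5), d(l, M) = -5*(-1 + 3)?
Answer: -180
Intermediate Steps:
x(o, c) = c + o
d(l, M) = -10 (d(l, M) = -5*2 = -10)
q = 18 (q = 3*((4 - 3) + 5) = 3*(1 + 5) = 3*6 = 18)
d(16, -15)*q = -10*18 = -180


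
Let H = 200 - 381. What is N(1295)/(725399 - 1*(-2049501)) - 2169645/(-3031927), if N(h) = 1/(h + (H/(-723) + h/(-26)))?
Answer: 70476025132511644623/98485311359941170650 ≈ 0.71560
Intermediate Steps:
H = -181
N(h) = 1/(181/723 + 25*h/26) (N(h) = 1/(h + (-181/(-723) + h/(-26))) = 1/(h + (-181*(-1/723) + h*(-1/26))) = 1/(h + (181/723 - h/26)) = 1/(181/723 + 25*h/26))
N(1295)/(725399 - 1*(-2049501)) - 2169645/(-3031927) = (18798/(4706 + 18075*1295))/(725399 - 1*(-2049501)) - 2169645/(-3031927) = (18798/(4706 + 23407125))/(725399 + 2049501) - 2169645*(-1/3031927) = (18798/23411831)/2774900 + 2169645/3031927 = (18798*(1/23411831))*(1/2774900) + 2169645/3031927 = (18798/23411831)*(1/2774900) + 2169645/3031927 = 9399/32482744920950 + 2169645/3031927 = 70476025132511644623/98485311359941170650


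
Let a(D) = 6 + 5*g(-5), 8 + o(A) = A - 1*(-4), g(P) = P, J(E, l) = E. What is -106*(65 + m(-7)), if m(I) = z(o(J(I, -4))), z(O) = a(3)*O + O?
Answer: -27878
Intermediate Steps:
o(A) = -4 + A (o(A) = -8 + (A - 1*(-4)) = -8 + (A + 4) = -8 + (4 + A) = -4 + A)
a(D) = -19 (a(D) = 6 + 5*(-5) = 6 - 25 = -19)
z(O) = -18*O (z(O) = -19*O + O = -18*O)
m(I) = 72 - 18*I (m(I) = -18*(-4 + I) = 72 - 18*I)
-106*(65 + m(-7)) = -106*(65 + (72 - 18*(-7))) = -106*(65 + (72 + 126)) = -106*(65 + 198) = -106*263 = -27878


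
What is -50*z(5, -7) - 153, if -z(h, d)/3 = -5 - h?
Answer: -1653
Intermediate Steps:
z(h, d) = 15 + 3*h (z(h, d) = -3*(-5 - h) = 15 + 3*h)
-50*z(5, -7) - 153 = -50*(15 + 3*5) - 153 = -50*(15 + 15) - 153 = -50*30 - 153 = -1500 - 153 = -1653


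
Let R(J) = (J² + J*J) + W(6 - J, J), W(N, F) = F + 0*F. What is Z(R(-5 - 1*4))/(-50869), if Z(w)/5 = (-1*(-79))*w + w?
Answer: -61200/50869 ≈ -1.2031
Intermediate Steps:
W(N, F) = F (W(N, F) = F + 0 = F)
R(J) = J + 2*J² (R(J) = (J² + J*J) + J = (J² + J²) + J = 2*J² + J = J + 2*J²)
Z(w) = 400*w (Z(w) = 5*((-1*(-79))*w + w) = 5*(79*w + w) = 5*(80*w) = 400*w)
Z(R(-5 - 1*4))/(-50869) = (400*((-5 - 1*4)*(1 + 2*(-5 - 1*4))))/(-50869) = (400*((-5 - 4)*(1 + 2*(-5 - 4))))*(-1/50869) = (400*(-9*(1 + 2*(-9))))*(-1/50869) = (400*(-9*(1 - 18)))*(-1/50869) = (400*(-9*(-17)))*(-1/50869) = (400*153)*(-1/50869) = 61200*(-1/50869) = -61200/50869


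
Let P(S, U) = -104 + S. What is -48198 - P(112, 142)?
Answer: -48206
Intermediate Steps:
-48198 - P(112, 142) = -48198 - (-104 + 112) = -48198 - 1*8 = -48198 - 8 = -48206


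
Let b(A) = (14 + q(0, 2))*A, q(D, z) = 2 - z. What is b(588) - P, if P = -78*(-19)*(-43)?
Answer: 71958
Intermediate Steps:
P = -63726 (P = 1482*(-43) = -63726)
b(A) = 14*A (b(A) = (14 + (2 - 1*2))*A = (14 + (2 - 2))*A = (14 + 0)*A = 14*A)
b(588) - P = 14*588 - 1*(-63726) = 8232 + 63726 = 71958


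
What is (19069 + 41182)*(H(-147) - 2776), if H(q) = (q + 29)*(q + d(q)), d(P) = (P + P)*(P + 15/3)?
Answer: -295934475194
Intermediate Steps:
d(P) = 2*P*(5 + P) (d(P) = (2*P)*(P + 15*(⅓)) = (2*P)*(P + 5) = (2*P)*(5 + P) = 2*P*(5 + P))
H(q) = (29 + q)*(q + 2*q*(5 + q)) (H(q) = (q + 29)*(q + 2*q*(5 + q)) = (29 + q)*(q + 2*q*(5 + q)))
(19069 + 41182)*(H(-147) - 2776) = (19069 + 41182)*(-147*(319 + 2*(-147)² + 69*(-147)) - 2776) = 60251*(-147*(319 + 2*21609 - 10143) - 2776) = 60251*(-147*(319 + 43218 - 10143) - 2776) = 60251*(-147*33394 - 2776) = 60251*(-4908918 - 2776) = 60251*(-4911694) = -295934475194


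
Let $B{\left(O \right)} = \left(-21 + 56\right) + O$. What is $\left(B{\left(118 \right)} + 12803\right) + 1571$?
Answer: $14527$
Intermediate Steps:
$B{\left(O \right)} = 35 + O$
$\left(B{\left(118 \right)} + 12803\right) + 1571 = \left(\left(35 + 118\right) + 12803\right) + 1571 = \left(153 + 12803\right) + 1571 = 12956 + 1571 = 14527$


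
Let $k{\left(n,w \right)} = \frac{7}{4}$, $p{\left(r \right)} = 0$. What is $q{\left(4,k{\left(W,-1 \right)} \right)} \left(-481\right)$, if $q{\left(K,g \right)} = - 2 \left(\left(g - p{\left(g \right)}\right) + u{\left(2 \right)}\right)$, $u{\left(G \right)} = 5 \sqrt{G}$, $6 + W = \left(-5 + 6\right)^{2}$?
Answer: $\frac{3367}{2} + 4810 \sqrt{2} \approx 8485.9$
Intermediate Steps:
$W = -5$ ($W = -6 + \left(-5 + 6\right)^{2} = -6 + 1^{2} = -6 + 1 = -5$)
$k{\left(n,w \right)} = \frac{7}{4}$ ($k{\left(n,w \right)} = 7 \cdot \frac{1}{4} = \frac{7}{4}$)
$q{\left(K,g \right)} = - 10 \sqrt{2} - 2 g$ ($q{\left(K,g \right)} = - 2 \left(\left(g - 0\right) + 5 \sqrt{2}\right) = - 2 \left(\left(g + 0\right) + 5 \sqrt{2}\right) = - 2 \left(g + 5 \sqrt{2}\right) = - 10 \sqrt{2} - 2 g$)
$q{\left(4,k{\left(W,-1 \right)} \right)} \left(-481\right) = \left(- 10 \sqrt{2} - \frac{7}{2}\right) \left(-481\right) = \left(- \frac{7}{2} - 10 \sqrt{2}\right) \left(-481\right) = \frac{3367}{2} + 4810 \sqrt{2}$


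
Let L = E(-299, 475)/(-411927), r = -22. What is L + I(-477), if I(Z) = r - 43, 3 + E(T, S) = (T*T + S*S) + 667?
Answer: -531195/8077 ≈ -65.766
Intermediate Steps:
E(T, S) = 664 + S² + T² (E(T, S) = -3 + ((T*T + S*S) + 667) = -3 + ((T² + S²) + 667) = -3 + ((S² + T²) + 667) = -3 + (667 + S² + T²) = 664 + S² + T²)
I(Z) = -65 (I(Z) = -22 - 43 = -65)
L = -6190/8077 (L = (664 + 475² + (-299)²)/(-411927) = (664 + 225625 + 89401)*(-1/411927) = 315690*(-1/411927) = -6190/8077 ≈ -0.76637)
L + I(-477) = -6190/8077 - 65 = -531195/8077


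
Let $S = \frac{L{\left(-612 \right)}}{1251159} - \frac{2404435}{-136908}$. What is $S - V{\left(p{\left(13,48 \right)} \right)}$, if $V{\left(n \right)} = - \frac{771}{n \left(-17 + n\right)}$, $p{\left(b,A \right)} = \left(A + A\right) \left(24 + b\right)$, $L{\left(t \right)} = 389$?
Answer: $\frac{149898258263052601}{8534992914695520} \approx 17.563$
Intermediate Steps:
$p{\left(b,A \right)} = 2 A \left(24 + b\right)$
$S = \frac{1002794582459}{57097892124}$ ($S = \frac{389}{1251159} - \frac{2404435}{-136908} = 389 \cdot \frac{1}{1251159} - - \frac{2404435}{136908} = \frac{389}{1251159} + \frac{2404435}{136908} = \frac{1002794582459}{57097892124} \approx 17.563$)
$V{\left(n \right)} = - \frac{771}{n \left(-17 + n\right)}$ ($V{\left(n \right)} = - 771 \frac{1}{n \left(-17 + n\right)} = - \frac{771}{n \left(-17 + n\right)}$)
$S - V{\left(p{\left(13,48 \right)} \right)} = \frac{1002794582459}{57097892124} - - \frac{771}{2 \cdot 48 \left(24 + 13\right) \left(-17 + 2 \cdot 48 \left(24 + 13\right)\right)} = \frac{1002794582459}{57097892124} - - \frac{771}{2 \cdot 48 \cdot 37 \left(-17 + 2 \cdot 48 \cdot 37\right)} = \frac{1002794582459}{57097892124} - - \frac{771}{3552 \left(-17 + 3552\right)} = \frac{1002794582459}{57097892124} - \left(-771\right) \frac{1}{3552} \cdot \frac{1}{3535} = \frac{1002794582459}{57097892124} - - \frac{257}{4185440} = \frac{1002794582459}{57097892124} + \frac{257}{4185440} = \frac{149898258263052601}{8534992914695520}$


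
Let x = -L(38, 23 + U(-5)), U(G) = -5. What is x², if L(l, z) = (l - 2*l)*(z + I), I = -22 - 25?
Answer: 1214404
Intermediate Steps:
I = -47
L(l, z) = -l*(-47 + z) (L(l, z) = (l - 2*l)*(z - 47) = (-l)*(-47 + z) = -l*(-47 + z))
x = -1102 (x = -38*(47 - (23 - 5)) = -38*(47 - 1*18) = -38*(47 - 18) = -38*29 = -1*1102 = -1102)
x² = (-1102)² = 1214404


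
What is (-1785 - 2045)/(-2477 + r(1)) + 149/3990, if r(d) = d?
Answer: 1956328/1234905 ≈ 1.5842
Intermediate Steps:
(-1785 - 2045)/(-2477 + r(1)) + 149/3990 = (-1785 - 2045)/(-2477 + 1) + 149/3990 = -3830/(-2476) + 149*(1/3990) = -3830*(-1/2476) + 149/3990 = 1915/1238 + 149/3990 = 1956328/1234905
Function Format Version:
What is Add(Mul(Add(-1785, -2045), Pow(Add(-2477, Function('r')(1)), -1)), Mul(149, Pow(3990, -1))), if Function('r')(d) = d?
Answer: Rational(1956328, 1234905) ≈ 1.5842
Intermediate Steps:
Add(Mul(Add(-1785, -2045), Pow(Add(-2477, Function('r')(1)), -1)), Mul(149, Pow(3990, -1))) = Add(Mul(Add(-1785, -2045), Pow(Add(-2477, 1), -1)), Mul(149, Pow(3990, -1))) = Add(Mul(-3830, Pow(-2476, -1)), Mul(149, Rational(1, 3990))) = Add(Mul(-3830, Rational(-1, 2476)), Rational(149, 3990)) = Add(Rational(1915, 1238), Rational(149, 3990)) = Rational(1956328, 1234905)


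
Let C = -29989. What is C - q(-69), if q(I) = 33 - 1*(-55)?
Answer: -30077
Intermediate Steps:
q(I) = 88 (q(I) = 33 + 55 = 88)
C - q(-69) = -29989 - 1*88 = -29989 - 88 = -30077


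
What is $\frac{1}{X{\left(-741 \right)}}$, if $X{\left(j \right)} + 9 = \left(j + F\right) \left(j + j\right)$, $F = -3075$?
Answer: $\frac{1}{5655303} \approx 1.7683 \cdot 10^{-7}$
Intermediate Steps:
$X{\left(j \right)} = -9 + 2 j \left(-3075 + j\right)$ ($X{\left(j \right)} = -9 + \left(j - 3075\right) \left(j + j\right) = -9 + \left(-3075 + j\right) 2 j = -9 + 2 j \left(-3075 + j\right)$)
$\frac{1}{X{\left(-741 \right)}} = \frac{1}{-9 - -4557150 + 2 \left(-741\right)^{2}} = \frac{1}{-9 + 4557150 + 2 \cdot 549081} = \frac{1}{-9 + 4557150 + 1098162} = \frac{1}{5655303}$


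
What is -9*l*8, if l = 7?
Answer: -504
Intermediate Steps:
-9*l*8 = -9*7*8 = -63*8 = -504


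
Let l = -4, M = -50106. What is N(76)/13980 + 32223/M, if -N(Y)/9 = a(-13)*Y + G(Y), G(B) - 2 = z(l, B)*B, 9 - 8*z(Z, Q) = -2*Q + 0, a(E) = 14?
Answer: -180103183/77831320 ≈ -2.3140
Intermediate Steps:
z(Z, Q) = 9/8 + Q/4 (z(Z, Q) = 9/8 - (-2*Q + 0)/8 = 9/8 - (-1)*Q/4 = 9/8 + Q/4)
G(B) = 2 + B*(9/8 + B/4) (G(B) = 2 + (9/8 + B/4)*B = 2 + B*(9/8 + B/4))
N(Y) = -18 - 126*Y - 9*Y*(9 + 2*Y)/8 (N(Y) = -9*(14*Y + (2 + Y*(9 + 2*Y)/8)) = -9*(2 + 14*Y + Y*(9 + 2*Y)/8) = -18 - 126*Y - 9*Y*(9 + 2*Y)/8)
N(76)/13980 + 32223/M = (-18 - 1089/8*76 - 9/4*76**2)/13980 + 32223/(-50106) = (-18 - 20691/2 - 9/4*5776)*(1/13980) + 32223*(-1/50106) = (-18 - 20691/2 - 12996)*(1/13980) - 10741/16702 = -46719/2*1/13980 - 10741/16702 = -15573/9320 - 10741/16702 = -180103183/77831320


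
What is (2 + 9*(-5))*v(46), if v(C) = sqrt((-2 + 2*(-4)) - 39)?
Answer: -301*I ≈ -301.0*I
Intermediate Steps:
v(C) = 7*I (v(C) = sqrt((-2 - 8) - 39) = sqrt(-10 - 39) = sqrt(-49) = 7*I)
(2 + 9*(-5))*v(46) = (2 + 9*(-5))*(7*I) = (2 - 45)*(7*I) = -301*I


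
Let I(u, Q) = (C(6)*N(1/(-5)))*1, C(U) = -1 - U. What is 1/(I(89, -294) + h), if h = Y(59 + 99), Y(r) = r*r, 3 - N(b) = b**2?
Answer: 25/623582 ≈ 4.0091e-5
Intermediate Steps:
N(b) = 3 - b**2
I(u, Q) = -518/25 (I(u, Q) = ((-1 - 1*6)*(3 - (1/(-5))**2))*1 = ((-1 - 6)*(3 - (-1/5)**2))*1 = -7*(3 - 1*1/25)*1 = -7*(3 - 1/25)*1 = -7*74/25*1 = -518/25*1 = -518/25)
Y(r) = r**2
h = 24964 (h = (59 + 99)**2 = 158**2 = 24964)
1/(I(89, -294) + h) = 1/(-518/25 + 24964) = 1/(623582/25) = 25/623582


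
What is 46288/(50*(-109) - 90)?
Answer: -11572/1385 ≈ -8.3552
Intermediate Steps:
46288/(50*(-109) - 90) = 46288/(-5450 - 90) = 46288/(-5540) = 46288*(-1/5540) = -11572/1385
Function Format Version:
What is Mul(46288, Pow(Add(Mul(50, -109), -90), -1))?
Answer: Rational(-11572, 1385) ≈ -8.3552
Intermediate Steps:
Mul(46288, Pow(Add(Mul(50, -109), -90), -1)) = Mul(46288, Pow(Add(-5450, -90), -1)) = Mul(46288, Pow(-5540, -1)) = Mul(46288, Rational(-1, 5540)) = Rational(-11572, 1385)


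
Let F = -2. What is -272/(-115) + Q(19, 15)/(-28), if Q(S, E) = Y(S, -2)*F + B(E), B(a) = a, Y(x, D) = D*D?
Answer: 973/460 ≈ 2.1152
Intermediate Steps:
Y(x, D) = D²
Q(S, E) = -8 + E (Q(S, E) = (-2)²*(-2) + E = 4*(-2) + E = -8 + E)
-272/(-115) + Q(19, 15)/(-28) = -272/(-115) + (-8 + 15)/(-28) = -272*(-1/115) + 7*(-1/28) = 272/115 - ¼ = 973/460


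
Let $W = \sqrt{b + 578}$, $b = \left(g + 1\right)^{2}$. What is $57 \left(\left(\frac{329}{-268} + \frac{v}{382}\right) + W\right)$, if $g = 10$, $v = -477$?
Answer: $- \frac{7225149}{51188} + 57 \sqrt{699} \approx 1365.9$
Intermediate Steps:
$b = 121$ ($b = \left(10 + 1\right)^{2} = 11^{2} = 121$)
$W = \sqrt{699}$ ($W = \sqrt{121 + 578} = \sqrt{699} \approx 26.439$)
$57 \left(\left(\frac{329}{-268} + \frac{v}{382}\right) + W\right) = 57 \left(\left(\frac{329}{-268} - \frac{477}{382}\right) + \sqrt{699}\right) = 57 \left(\left(329 \left(- \frac{1}{268}\right) - \frac{477}{382}\right) + \sqrt{699}\right) = 57 \left(\left(- \frac{329}{268} - \frac{477}{382}\right) + \sqrt{699}\right) = 57 \left(- \frac{126757}{51188} + \sqrt{699}\right) = - \frac{7225149}{51188} + 57 \sqrt{699}$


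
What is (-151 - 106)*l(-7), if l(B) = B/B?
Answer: -257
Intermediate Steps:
l(B) = 1
(-151 - 106)*l(-7) = (-151 - 106)*1 = -257*1 = -257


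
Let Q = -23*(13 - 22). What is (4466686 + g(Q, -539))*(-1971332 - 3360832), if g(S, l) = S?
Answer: -23818206046452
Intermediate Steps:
Q = 207 (Q = -23*(-9) = 207)
(4466686 + g(Q, -539))*(-1971332 - 3360832) = (4466686 + 207)*(-1971332 - 3360832) = 4466893*(-5332164) = -23818206046452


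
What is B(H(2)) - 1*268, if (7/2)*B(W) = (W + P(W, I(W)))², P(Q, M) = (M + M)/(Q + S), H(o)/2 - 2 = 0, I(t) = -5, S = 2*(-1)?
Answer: -1874/7 ≈ -267.71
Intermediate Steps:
S = -2
H(o) = 4 (H(o) = 4 + 2*0 = 4 + 0 = 4)
P(Q, M) = 2*M/(-2 + Q) (P(Q, M) = (M + M)/(Q - 2) = (2*M)/(-2 + Q) = 2*M/(-2 + Q))
B(W) = 2*(W - 10/(-2 + W))²/7 (B(W) = 2*(W + 2*(-5)/(-2 + W))²/7 = 2*(W - 10/(-2 + W))²/7)
B(H(2)) - 1*268 = 2*(-10 + 4*(-2 + 4))²/(7*(-2 + 4)²) - 1*268 = (2/7)*(-10 + 4*2)²/2² - 268 = (2/7)*(-10 + 8)²*(¼) - 268 = (2/7)*(-2)²*(¼) - 268 = (2/7)*4*(¼) - 268 = 2/7 - 268 = -1874/7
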